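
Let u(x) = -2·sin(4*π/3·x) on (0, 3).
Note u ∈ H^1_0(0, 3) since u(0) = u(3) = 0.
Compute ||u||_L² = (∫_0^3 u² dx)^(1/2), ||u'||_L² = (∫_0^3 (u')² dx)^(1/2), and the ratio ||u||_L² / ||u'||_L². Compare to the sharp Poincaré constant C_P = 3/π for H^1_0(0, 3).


||u||_L² / ||u'||_L² = 3/(4*π) < C_P = 3/π.

u(x) = -2·sin(4*π/3·x), so u'(x) = -8*π*cos(4*π*x/3)/3.
Writing u(x) = A·sin(kπx/L) with A = -2 and k = 4, use ∫_0^L sin²(kπx/L) dx = L/2 and ∫_0^L cos²(kπx/L) dx = L/2.
u² = 4·sin²(4*π/3·x) and (u')² = 64*π^2/9·cos²(4*π/3·x), and each of sin², cos² integrates to L/2 = 3/2 over (0, 3).
∫_0^3 u² dx = 6, so ||u||_L² = sqrt(6).
∫_0^3 (u')² dx = 32*π^2/3, so ||u'||_L² = 4*sqrt(6)*π/3.
Ratio ||u||_L² / ||u'||_L² = 3/(4*π).
Sharp Poincaré constant on H^1_0(0, 3) is C_P = L/π = 3/π, achieved by sin(π/3·x).
This is the k = 4 harmonic; the ratio L/(kπ) is strictly less than C_P = L/π, consistent with the sharp inequality ||u||_L² ≤ C_P ||u'||_L².


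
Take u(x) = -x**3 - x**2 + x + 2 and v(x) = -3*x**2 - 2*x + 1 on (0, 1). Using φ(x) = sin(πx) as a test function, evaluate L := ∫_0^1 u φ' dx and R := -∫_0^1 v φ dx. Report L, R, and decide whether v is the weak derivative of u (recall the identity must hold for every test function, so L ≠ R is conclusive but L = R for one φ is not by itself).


LHS = -12/π^3 + 3/π, RHS = -12/π^3 + 3/π. Yes, v = u' weakly.

u(x) = -x**3 - x**2 + x + 2, classical derivative u'(x) = -3*x**2 - 2*x + 1.
φ(x) = sin(πx), so φ'(x) = π*cos(π*x).
Note φ(0) = φ(1) = 0, so the boundary term u·φ vanishes.
LHS = ∫_0^1 u(x) φ'(x) dx = ∫_0^1 (-π*x^3*cos(π*x) - π*x^2*cos(π*x) + π*x*cos(π*x) + 2*π*cos(π*x)) dx. Term by term:
  ∫_0^1 2*π*cos(π*x) dx = 0;  ∫_0^1 π*x*cos(π*x) dx = -2/π;  ∫_0^1 -π*x^2*cos(π*x) dx = 2/π;
  ∫_0^1 -π*x^3*cos(π*x) dx = -12/π^3 + 3/π.
Sum: 0 − 2/π + 2/π + -12/π^3 + 3/π = -12/π^3 + 3/π.
So LHS = -12/π^3 + 3/π.
∫_0^1 v(x) φ(x) dx = ∫_0^1 (-3*x^2*sin(π*x) - 2*x*sin(π*x) + sin(π*x)) dx. Term by term:
  ∫_0^1 -3*x^2*sin(π*x) dx = -3/π + 12/π^3;  ∫_0^1 -2*x*sin(π*x) dx = -2/π;  ∫_0^1 sin(π*x) dx = 2/π.
Sum: -3/π + 12/π^3 − 2/π + 2/π = -3/π + 12/π^3.
So RHS = -∫_0^1 v(x) φ(x) dx = -12/π^3 + 3/π.
LHS = RHS, so the identity holds for this test φ.
Moreover u is smooth here and v(x) = u'(x) = -3*x**2 - 2*x + 1 pointwise, so the identity holds for every test function. Hence v is the weak derivative of u.


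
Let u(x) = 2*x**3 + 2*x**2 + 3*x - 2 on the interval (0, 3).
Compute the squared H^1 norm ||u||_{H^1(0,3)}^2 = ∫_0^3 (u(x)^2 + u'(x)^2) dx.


||u||_{H^1}^2 = 223017/35

The H^1 norm (squared) on an interval (0, L) is
  ||u||_{H^1}^2 = ∫_0^L u(x)^2 dx + ∫_0^L u'(x)^2 dx.
Compute u'(x) = 6*x**2 + 4*x + 3.
Then u(x)^2 = 4*x**6 + 8*x**5 + 16*x**4 + 4*x**3 + x**2 - 12*x + 4 and u'(x)^2 = 36*x**4 + 48*x**3 + 52*x**2 + 24*x + 9.
Integrate each monomial from 0 to 3 using ∫_0^3 c·x^n dx = c·3^(n+1)/(n+1):
  ∫_0^3 u(x)^2 dx = ∫_0^3 (4*x^6 + 8*x^5 + 16*x^4 + 4*x^3 + x^2 - 12*x + 4) dx. Term by term:
    ∫_0^3 4*x^6 dx = 8748/7;  ∫_0^3 8*x^5 dx = 972;  ∫_0^3 16*x^4 dx = 3888/5;
    ∫_0^3 4*x^3 dx = 81;  ∫_0^3 x^2 dx = 9;  ∫_0^3 -12*x dx = -54;
    ∫_0^3 4 dx = 12.
  Sum: 8748/7 + 972 + 3888/5 + 81 + 9 − 54 + 12 = 106656/35.
  ∫_0^3 u'(x)^2 dx = ∫_0^3 (36*x^4 + 48*x^3 + 52*x^2 + 24*x + 9) dx. Term by term:
    ∫_0^3 36*x^4 dx = 8748/5;  ∫_0^3 48*x^3 dx = 972;  ∫_0^3 52*x^2 dx = 468;
    ∫_0^3 24*x dx = 108;  ∫_0^3 9 dx = 27.
  Sum: 8748/5 + 972 + 468 + 108 + 27 = 16623/5.
Adding: ||u||_{H^1}^2 = 106656/35 + 16623/5 = 223017/35.


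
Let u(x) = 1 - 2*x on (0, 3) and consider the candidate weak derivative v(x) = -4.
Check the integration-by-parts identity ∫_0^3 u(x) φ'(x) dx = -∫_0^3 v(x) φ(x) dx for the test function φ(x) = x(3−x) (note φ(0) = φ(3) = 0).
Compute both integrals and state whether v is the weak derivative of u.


LHS = 9, RHS = 18. No, v is not the weak derivative of u.

u(x) = 1 - 2*x, classical derivative u'(x) = -2.
φ(x) = x(3−x), so φ'(x) = 3 - 2*x.
Note φ(0) = φ(3) = 0, so the boundary term u·φ vanishes.
LHS = ∫_0^3 u(x) φ'(x) dx = ∫_0^3 (4*x^2 - 8*x + 3) dx. Term by term:
  ∫_0^3 4*x^2 dx = 36;  ∫_0^3 -8*x dx = -36;  ∫_0^3 3 dx = 9.
Sum: 36 − 36 + 9 = 9.
So LHS = 9.
∫_0^3 v(x) φ(x) dx = ∫_0^3 (4*x^2 - 12*x) dx. Term by term:
  ∫_0^3 4*x^2 dx = 36;  ∫_0^3 -12*x dx = -54.
Sum: 36 − 54 = -18.
So RHS = -∫_0^3 v(x) φ(x) dx = 18.
LHS − RHS = -9 ≠ 0, so the identity fails.
(For a valid weak derivative the identity must hold for EVERY test function, in particular this one. The failure shows v is NOT the weak derivative of u.)
Correct weak derivative would be u'(x) = -2.


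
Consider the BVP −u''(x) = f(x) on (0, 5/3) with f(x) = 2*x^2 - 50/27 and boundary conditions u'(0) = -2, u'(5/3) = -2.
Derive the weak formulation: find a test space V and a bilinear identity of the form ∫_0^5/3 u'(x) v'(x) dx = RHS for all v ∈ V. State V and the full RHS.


V = H^1(0, 5/3) (v unrestricted at boundary; u is determined up to an additive constant); weak form: ∫_0^5/3 u'v' dx = ∫_0^5/3 (2*x^2 - 50/27) v dx − 2·v(5/3) + 2·v(0) for all v ∈ V.

Multiply both sides by a test function v and integrate from 0 to 5/3:
  ∫_0^5/3 −u''(x) v(x) dx = ∫_0^5/3 f(x) v(x) dx.
Integrate the LHS by parts once:
  ∫_0^5/3 −u'' v dx = −[u'(x) v(x)]_0^5/3 + ∫_0^5/3 u'(x) v'(x) dx.
Thus ∫_0^5/3 u'(x) v'(x) dx = ∫_0^5/3 f(x) v(x) dx + [u'(x) v(x)]_0^5/3.
Choose V so that boundary terms are either known or forced to vanish.
u has inhomogeneous Neumann u'(0) = -2, u'(5/3) = -2. [u' v]_0^5/3 = (-2)·v(5/3) − (-2)·v(0) = − 2·v(5/3) + 2·v(0). Take V = H^1(0, 5/3); boundary term becomes part of RHS.
Weak formulation: find u (satisfying any essential BC) such that ∫_0^5/3 u'(x) v'(x) dx = ∫_0^5/3 f v dx − 2·v(5/3) + 2·v(0) for all v ∈ V (Neumann data are natural BCs: they enter the RHS as boundary terms).
Substituting f(x) = 2*x^2 - 50/27, the right-hand side is ∫_0^5/3 (2*x^2 - 50/27) v dx − 2·v(5/3) + 2·v(0).
Compatibility check (pure Neumann): taking v ≡ 1 ∈ V gives 0 = ∫_0^5/3 f dx + (-2) − (-2), i.e. ∫_0^5/3 f dx must equal u'(0) − u'(5/3) = 0. Indeed ∫_0^5/3 (2*x^2 - 50/27) dx = 0, so the data are compatible. The solution is then unique only up to an additive constant (fix it e.g. by requiring ∫_0^5/3 u dx = 0).


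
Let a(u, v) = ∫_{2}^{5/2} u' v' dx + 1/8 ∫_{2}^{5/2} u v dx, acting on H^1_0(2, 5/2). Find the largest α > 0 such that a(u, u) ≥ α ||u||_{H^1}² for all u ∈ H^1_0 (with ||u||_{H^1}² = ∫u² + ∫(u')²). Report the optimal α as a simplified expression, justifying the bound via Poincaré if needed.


α = (1 + 32*π^2)/(8*(1 + 4*π^2))

Coercivity of a(·,·) on H^1_0(2, 5/2) means a(u, u) ≥ α ||u||_{H^1}² for every u ∈ H^1_0.
The interval has length L = 1/2, and Poincaré/coercivity depend only on L. Here a(u, u) = ∫(u')² + (1/8)·∫u².
Here 0 < c = 1/8 < 1. The condition a(u,u) ≥ α||u||_{H^1}² reads (1−α)∫(u')² ≥ (α−c)∫u². Any admissible α is ≤ 1 (rapidly oscillating u have ∫u²/∫(u')² → 0), and α = 1 would force 0 ≥ (1−c)∫u², impossible since c < 1; so 1−α > 0. By the sharp Poincaré inequality on H^1_0 of an interval of length L, ∫(u')² ≥ (π/L)²∫u² with equality for the first sine mode sin(π(x−x₀)/L) (x₀ the left endpoint), so the inequality holds for all u iff (1−α)(π/L)² ≥ α − c, i.e. α ≤ ((π/L)² + c)/((π/L)² + 1) = (1 + c(L/π)²)/(1 + (L/π)²). With (π/L)² = 4*π^2 and c = 1/8, the largest admissible constant is α = ((π/L)² + c)/((π/L)² + 1).
Simplifying, α = (1 + 32*π^2)/(8*(1 + 4*π^2)).


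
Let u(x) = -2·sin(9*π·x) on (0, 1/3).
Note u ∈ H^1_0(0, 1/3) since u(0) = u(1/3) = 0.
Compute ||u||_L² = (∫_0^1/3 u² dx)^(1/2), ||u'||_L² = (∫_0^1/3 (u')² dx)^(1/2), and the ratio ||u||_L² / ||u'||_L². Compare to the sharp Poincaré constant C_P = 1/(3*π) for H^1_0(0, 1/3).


||u||_L² / ||u'||_L² = 1/(9*π) < C_P = 1/(3*π).

u(x) = -2·sin(9*π·x), so u'(x) = -18*π*cos(9*π*x).
Writing u(x) = A·sin(kπx/L) with A = -2 and k = 3, use ∫_0^L sin²(kπx/L) dx = L/2 and ∫_0^L cos²(kπx/L) dx = L/2.
u² = 4·sin²(9*π·x) and (u')² = 324*π^2·cos²(9*π·x), and each of sin², cos² integrates to L/2 = 1/6 over (0, 1/3).
∫_0^1/3 u² dx = 2/3, so ||u||_L² = sqrt(6)/3.
∫_0^1/3 (u')² dx = 54*π^2, so ||u'||_L² = 3*sqrt(6)*π.
Ratio ||u||_L² / ||u'||_L² = 1/(9*π).
Sharp Poincaré constant on H^1_0(0, 1/3) is C_P = L/π = 1/(3*π), achieved by sin(3*π·x).
This is the k = 3 harmonic; the ratio L/(kπ) is strictly less than C_P = L/π, consistent with the sharp inequality ||u||_L² ≤ C_P ||u'||_L².


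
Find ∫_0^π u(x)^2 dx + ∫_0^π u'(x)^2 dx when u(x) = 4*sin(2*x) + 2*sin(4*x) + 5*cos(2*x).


||u||_{H^1(0,π)}^2 = 273*π/2

u'(x) = -10*sin(2*x) + 8*cos(2*x) + 8*cos(4*x).
Expand u² and (u')² and integrate term by term on (0, π), using: for integers n ≥ 1, ∫_0^π sin²(nx) dx = ∫_0^π cos²(nx) dx = π/2; for n ≠ n', ∫_0^π sin(nx)sin(n'x) dx = ∫_0^π cos(nx)cos(n'x) dx = 0; and by product-to-sum, ∫_0^π sin(nx)cos(n'x) dx = ½∫_0^π [sin((n+n')x) + sin((n−n')x)] dx, which is 0 when n+n' is even and 2n/(n²−n'²) when n+n' is odd (it need not vanish on (0, π)).
  u² squared terms: (2)²·∫sin(4x)² dx = 4·π/2 = 2*π;  (4)²·∫sin(2x)² dx = 16·π/2 = 8*π;  (5)²·∫cos(2x)² dx = 25·π/2 = 25*π/2.
  u² cross terms: 2·(2)·(4)·∫sin(4x)·sin(2x) dx = 16·(0) = 0;  2·(2)·(5)·∫sin(4x)·cos(2x) dx = 20·(0) = 0;  2·(4)·(5)·∫sin(2x)·cos(2x) dx = 40·(0) = 0.
  So ∫_0^π u² dx = 2*π + 8*π + 25*π/2 + 0 + 0 + 0 = 45*π/2.
  (u')² squared terms: (-10)²·∫sin(2x)² dx = 100·π/2 = 50*π;  (8)²·∫cos(2x)² dx = 64·π/2 = 32*π;  (8)²·∫cos(4x)² dx = 64·π/2 = 32*π.
  (u')² cross terms: 2·(-10)·(8)·∫sin(2x)·cos(2x) dx = -160·(0) = 0;  2·(-10)·(8)·∫sin(2x)·cos(4x) dx = -160·(0) = 0;  2·(8)·(8)·∫cos(2x)·cos(4x) dx = 128·(0) = 0.
  So ∫_0^π (u')² dx = 50*π + 32*π + 32*π + 0 + 0 + 0 = 114*π.
||u||_{H^1}^2 = (45*π/2) + (114*π) = 273*π/2.


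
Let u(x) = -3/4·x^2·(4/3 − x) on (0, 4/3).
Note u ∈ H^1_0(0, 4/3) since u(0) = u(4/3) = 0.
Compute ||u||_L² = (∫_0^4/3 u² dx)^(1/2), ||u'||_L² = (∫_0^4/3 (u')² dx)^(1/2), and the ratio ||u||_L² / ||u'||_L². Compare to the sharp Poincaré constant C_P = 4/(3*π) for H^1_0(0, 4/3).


||u||_L² / ||u'||_L² = 2*sqrt(14)/21 < C_P = 4/(3*π).

u(x) = -3/4·x^2·(4/3 − x), so u'(x) = x*(9*x - 8)/4.
u(x) = -3/4·x^2·(4/3 − x) vanishes at x = 0 and x = 4/3, so u ∈ H^1_0(0, 4/3). Differentiate via the product rule and integrate the resulting polynomials term by term.
  ∫_0^4/3 u² dx = ∫_0^4/3 (9*x^6/16 - 3*x^5/2 + x^4) dx. Term by term:
    ∫_0^4/3 9*x^6/16 dx = 1024/1701;  ∫_0^4/3 -3*x^5/2 dx = -1024/729;  ∫_0^4/3 x^4 dx = 1024/1215.
  Sum: 1024/1701 − 1024/729 + 1024/1215 = 1024/25515.
  ∫_0^4/3 (u')² dx = ∫_0^4/3 (81*x^4/16 - 9*x^3 + 4*x^2) dx. Term by term:
    ∫_0^4/3 81*x^4/16 dx = 64/15;  ∫_0^4/3 -9*x^3 dx = -64/9;  ∫_0^4/3 4*x^2 dx = 256/81.
  Sum: 64/15 − 64/9 + 256/81 = 128/405.
∫_0^4/3 u² dx = 1024/25515, so ||u||_L² = 32*sqrt(35)/945.
∫_0^4/3 (u')² dx = 128/405, so ||u'||_L² = 8*sqrt(10)/45.
Ratio ||u||_L² / ||u'||_L² = 2*sqrt(14)/21.
Sharp Poincaré constant on H^1_0(0, 4/3) is C_P = L/π = 4/(3*π), achieved by sin(3*π/4·x).
A polynomial bump cannot attain the sharp Poincaré constant (only the first sine eigenfunction does), so the ratio is strictly less than C_P, consistent with ||u||_L² ≤ C_P ||u'||_L².


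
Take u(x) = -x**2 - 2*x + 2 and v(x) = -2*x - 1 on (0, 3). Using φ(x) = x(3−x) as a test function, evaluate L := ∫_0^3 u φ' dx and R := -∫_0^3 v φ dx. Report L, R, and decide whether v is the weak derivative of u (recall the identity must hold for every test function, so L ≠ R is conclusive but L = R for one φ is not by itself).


LHS = 45/2, RHS = 18. No, v is not the weak derivative of u.

u(x) = -x**2 - 2*x + 2, classical derivative u'(x) = -2*x - 2.
φ(x) = x(3−x), so φ'(x) = 3 - 2*x.
Note φ(0) = φ(3) = 0, so the boundary term u·φ vanishes.
LHS = ∫_0^3 u(x) φ'(x) dx = ∫_0^3 (2*x^3 + x^2 - 10*x + 6) dx. Term by term:
  ∫_0^3 2*x^3 dx = 81/2;  ∫_0^3 x^2 dx = 9;  ∫_0^3 -10*x dx = -45;
  ∫_0^3 6 dx = 18.
Sum: 81/2 + 9 − 45 + 18 = 45/2.
So LHS = 45/2.
∫_0^3 v(x) φ(x) dx = ∫_0^3 (2*x^3 - 5*x^2 - 3*x) dx. Term by term:
  ∫_0^3 2*x^3 dx = 81/2;  ∫_0^3 -5*x^2 dx = -45;  ∫_0^3 -3*x dx = -27/2.
Sum: 81/2 − 45 − 27/2 = -18.
So RHS = -∫_0^3 v(x) φ(x) dx = 18.
LHS − RHS = 9/2 ≠ 0, so the identity fails.
(For a valid weak derivative the identity must hold for EVERY test function, in particular this one. The failure shows v is NOT the weak derivative of u.)
Correct weak derivative would be u'(x) = -2*x - 2.


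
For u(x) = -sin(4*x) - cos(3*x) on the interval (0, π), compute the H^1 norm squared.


||u||_{H^1(0,π)}^2 = 160/7 + 27*π/2

u'(x) = 3*sin(3*x) - 4*cos(4*x).
Expand u² and (u')² and integrate term by term on (0, π), using: for integers n ≥ 1, ∫_0^π sin²(nx) dx = ∫_0^π cos²(nx) dx = π/2; for n ≠ n', ∫_0^π sin(nx)sin(n'x) dx = ∫_0^π cos(nx)cos(n'x) dx = 0; and by product-to-sum, ∫_0^π sin(nx)cos(n'x) dx = ½∫_0^π [sin((n+n')x) + sin((n−n')x)] dx, which is 0 when n+n' is even and 2n/(n²−n'²) when n+n' is odd (it need not vanish on (0, π)).
  u² squared terms: (-1)²·∫cos(3x)² dx = 1·π/2 = π/2;  (-1)²·∫sin(4x)² dx = 1·π/2 = π/2.
  u² cross terms: 2·(-1)·(-1)·∫cos(3x)·sin(4x) dx = 2·(8/7) = 16/7.
  So ∫_0^π u² dx = π/2 + π/2 + 16/7 = 16/7 + π.
  (u')² squared terms: (-4)²·∫cos(4x)² dx = 16·π/2 = 8*π;  (3)²·∫sin(3x)² dx = 9·π/2 = 9*π/2.
  (u')² cross terms: 2·(-4)·(3)·∫cos(4x)·sin(3x) dx = -24·(-6/7) = 144/7.
  So ∫_0^π (u')² dx = 8*π + 9*π/2 + 144/7 = 144/7 + 25*π/2.
||u||_{H^1}^2 = (16/7 + π) + (144/7 + 25*π/2) = 160/7 + 27*π/2.


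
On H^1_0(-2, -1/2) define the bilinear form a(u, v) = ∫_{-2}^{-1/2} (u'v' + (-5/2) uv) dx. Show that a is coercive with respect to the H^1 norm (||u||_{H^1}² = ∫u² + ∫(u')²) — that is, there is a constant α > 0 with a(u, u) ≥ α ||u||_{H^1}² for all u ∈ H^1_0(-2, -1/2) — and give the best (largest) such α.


α = (-45 + 8*π^2)/(2*(9 + 4*π^2))

Coercivity of a(·,·) on H^1_0(-2, -1/2) means a(u, u) ≥ α ||u||_{H^1}² for every u ∈ H^1_0.
The interval has length L = 3/2, and Poincaré/coercivity depend only on L. Here a(u, u) = ∫(u')² + (-5/2)·∫u².
Here c = -5/2 < 0 with |c| < (π/L)² = 4*π^2/9, so coercivity still holds. The condition a(u,u) ≥ α||u||_{H^1}² reads (1−α)∫(u')² ≥ (α−c)∫u². Any admissible α is ≤ 1 (rapidly oscillating u have ∫u²/∫(u')² → 0), and α = 1 would force 0 ≥ (1−c)∫u², impossible since c < 1; so 1−α > 0. By the sharp Poincaré inequality on H^1_0 of an interval of length L, ∫(u')² ≥ (π/L)²∫u² with equality for the first sine mode sin(π(x−x₀)/L) (x₀ the left endpoint), so the inequality holds for all u iff (1−α)(π/L)² ≥ α − c, i.e. α ≤ ((π/L)² + c)/((π/L)² + 1) = (1 + c(L/π)²)/(1 + (L/π)²). (Direct route, valid since c ≤ 0: Poincaré gives c∫u² ≥ c(L/π)²∫(u')², so a(u,u) ≥ (1 + c(L/π)²)∫(u')², while ||u||_{H^1}² ≤ (1 + (L/π)²)∫(u')²; dividing yields the same α.) With (π/L)² = 4*π^2/9 and c = -5/2, the largest admissible constant is α = ((π/L)² + c)/((π/L)² + 1).
Simplifying, α = (-45 + 8*π^2)/(2*(9 + 4*π^2)).


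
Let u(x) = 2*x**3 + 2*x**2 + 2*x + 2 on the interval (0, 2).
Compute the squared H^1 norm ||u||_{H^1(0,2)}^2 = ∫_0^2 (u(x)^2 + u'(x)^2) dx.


||u||_{H^1}^2 = 32352/35

The H^1 norm (squared) on an interval (0, L) is
  ||u||_{H^1}^2 = ∫_0^L u(x)^2 dx + ∫_0^L u'(x)^2 dx.
Compute u'(x) = 6*x**2 + 4*x + 2.
Then u(x)^2 = 4*x**6 + 8*x**5 + 12*x**4 + 16*x**3 + 12*x**2 + 8*x + 4 and u'(x)^2 = 36*x**4 + 48*x**3 + 40*x**2 + 16*x + 4.
Integrate each monomial from 0 to 2 using ∫_0^2 c·x^n dx = c·2^(n+1)/(n+1):
  ∫_0^2 u(x)^2 dx = ∫_0^2 (4*x^6 + 8*x^5 + 12*x^4 + 16*x^3 + 12*x^2 + 8*x + 4) dx. Term by term:
    ∫_0^2 4*x^6 dx = 512/7;  ∫_0^2 8*x^5 dx = 256/3;  ∫_0^2 12*x^4 dx = 384/5;
    ∫_0^2 16*x^3 dx = 64;  ∫_0^2 12*x^2 dx = 32;  ∫_0^2 8*x dx = 16;
    ∫_0^2 4 dx = 8.
  Sum: 512/7 + 256/3 + 384/5 + 64 + 32 + 16 + 8 = 37304/105.
  ∫_0^2 u'(x)^2 dx = ∫_0^2 (36*x^4 + 48*x^3 + 40*x^2 + 16*x + 4) dx. Term by term:
    ∫_0^2 36*x^4 dx = 1152/5;  ∫_0^2 48*x^3 dx = 192;  ∫_0^2 40*x^2 dx = 320/3;
    ∫_0^2 16*x dx = 32;  ∫_0^2 4 dx = 8.
  Sum: 1152/5 + 192 + 320/3 + 32 + 8 = 8536/15.
Adding: ||u||_{H^1}^2 = 37304/105 + 8536/15 = 32352/35.


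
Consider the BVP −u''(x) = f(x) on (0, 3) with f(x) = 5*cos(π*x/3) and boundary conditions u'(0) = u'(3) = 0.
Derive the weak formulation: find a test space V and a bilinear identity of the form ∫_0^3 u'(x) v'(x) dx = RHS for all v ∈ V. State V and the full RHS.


V = H^1(0, 3) (no boundary constraint on v; u is determined up to an additive constant); weak form: ∫_0^3 u'v' dx = ∫_0^3 (5*cos(π*x/3)) v dx for all v ∈ V.

Multiply both sides by a test function v and integrate from 0 to 3:
  ∫_0^3 −u''(x) v(x) dx = ∫_0^3 f(x) v(x) dx.
Integrate the LHS by parts once:
  ∫_0^3 −u'' v dx = −[u'(x) v(x)]_0^3 + ∫_0^3 u'(x) v'(x) dx.
Thus ∫_0^3 u'(x) v'(x) dx = ∫_0^3 f(x) v(x) dx + [u'(x) v(x)]_0^3.
Choose V so that boundary terms are either known or forced to vanish.
u has homogeneous Neumann: u'(0) = u'(3) = 0. So [u' v]_0^3 = 0·v(3) − 0·v(0) = 0 for any v; take V = H^1(0, 3).
Weak formulation: find u (satisfying any essential BC) such that ∫_0^3 u'(x) v'(x) dx = ∫_0^3 f v dx for all v ∈ V (homogeneous Neumann, so boundary terms vanish).
Substituting f(x) = 5*cos(π*x/3), the right-hand side is ∫_0^3 (5*cos(π*x/3)) v dx.
Compatibility check (pure Neumann): taking v ≡ 1 ∈ V gives 0 = ∫_0^3 f dx + (0) − (0), i.e. ∫_0^3 f dx must equal u'(0) − u'(3) = 0. Indeed ∫_0^3 (5*cos(π*x/3)) dx = 0, so the data are compatible. The solution is then unique only up to an additive constant (fix it e.g. by requiring ∫_0^3 u dx = 0).


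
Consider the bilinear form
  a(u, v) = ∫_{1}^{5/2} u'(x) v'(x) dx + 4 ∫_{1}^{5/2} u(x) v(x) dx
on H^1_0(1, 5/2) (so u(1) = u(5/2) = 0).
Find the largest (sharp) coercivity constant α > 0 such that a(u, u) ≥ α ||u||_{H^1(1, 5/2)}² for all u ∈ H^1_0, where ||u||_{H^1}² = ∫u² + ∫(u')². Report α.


α = 1

Coercivity of a(·,·) on H^1_0(1, 5/2) means a(u, u) ≥ α ||u||_{H^1}² for every u ∈ H^1_0.
The interval has length L = 3/2, and Poincaré/coercivity depend only on L. Here a(u, u) = ∫(u')² + (4)·∫u².
Here c = 4 ≥ 1, so a(u,u) = ∫(u')² + c∫u² ≥ ∫(u')² + ∫u² = ||u||_{H^1}², i.e. α = 1 works. No larger α is possible: a(u,u) ≥ α||u||_{H^1}² means (1−α)∫(u')² ≥ (α−c)∫u², and for the modes u_n = sin(nπ(x−x₀)/L) (x₀ the left endpoint) one has ∫u_n²/∫(u_n')² = (L/(nπ))² → 0, so a(u_n,u_n)/||u_n||_{H^1}² → 1. Hence the optimal constant is α = 1.
Therefore α = 1.


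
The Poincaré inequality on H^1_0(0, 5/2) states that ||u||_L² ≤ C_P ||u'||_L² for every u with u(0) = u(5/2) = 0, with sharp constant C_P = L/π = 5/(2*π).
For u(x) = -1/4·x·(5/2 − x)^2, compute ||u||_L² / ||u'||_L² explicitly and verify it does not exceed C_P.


||u||_L² / ||u'||_L² = 5*sqrt(14)/28 < C_P = 5/(2*π).

u(x) = -1/4·x·(5/2 − x)^2, so u'(x) = (5 - 6*x)*(2*x - 5)/16.
u(x) = -1/4·x·(5/2 − x)^2 vanishes at x = 0 and x = 5/2, so u ∈ H^1_0(0, 5/2). Differentiate via the product rule and integrate the resulting polynomials term by term.
  ∫_0^5/2 u² dx = ∫_0^5/2 (x^6/16 - 5*x^5/8 + 75*x^4/32 - 125*x^3/32 + 625*x^2/256) dx. Term by term:
    ∫_0^5/2 x^6/16 dx = 78125/14336;  ∫_0^5/2 -5*x^5/8 dx = -78125/3072;  ∫_0^5/2 75*x^4/32 dx = 46875/1024;
    ∫_0^5/2 -125*x^3/32 dx = -78125/2048;  ∫_0^5/2 625*x^2/256 dx = 78125/6144.
  Sum: 78125/14336 − 78125/3072 + 46875/1024 − 78125/2048 + 78125/6144 = 15625/43008.
  ∫_0^5/2 (u')² dx = ∫_0^5/2 (9*x^4/16 - 15*x^3/4 + 275*x^2/32 - 125*x/16 + 625/256) dx. Term by term:
    ∫_0^5/2 9*x^4/16 dx = 5625/512;  ∫_0^5/2 -15*x^3/4 dx = -9375/256;  ∫_0^5/2 275*x^2/32 dx = 34375/768;
    ∫_0^5/2 -125*x/16 dx = -3125/128;  ∫_0^5/2 625/256 dx = 3125/512.
  Sum: 5625/512 − 9375/256 + 34375/768 − 3125/128 + 3125/512 = 625/768.
∫_0^5/2 u² dx = 15625/43008, so ||u||_L² = 125*sqrt(42)/1344.
∫_0^5/2 (u')² dx = 625/768, so ||u'||_L² = 25*sqrt(3)/48.
Ratio ||u||_L² / ||u'||_L² = 5*sqrt(14)/28.
Sharp Poincaré constant on H^1_0(0, 5/2) is C_P = L/π = 5/(2*π), achieved by sin(2*π/5·x).
A polynomial bump cannot attain the sharp Poincaré constant (only the first sine eigenfunction does), so the ratio is strictly less than C_P, consistent with ||u||_L² ≤ C_P ||u'||_L².


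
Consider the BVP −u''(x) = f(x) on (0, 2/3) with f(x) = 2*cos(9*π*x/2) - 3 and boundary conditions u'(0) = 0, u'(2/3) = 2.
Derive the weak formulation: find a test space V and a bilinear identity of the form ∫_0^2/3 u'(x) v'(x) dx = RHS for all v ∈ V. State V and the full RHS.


V = H^1(0, 2/3) (v unrestricted at boundary; u is determined up to an additive constant); weak form: ∫_0^2/3 u'v' dx = ∫_0^2/3 (2*cos(9*π*x/2) - 3) v dx + 2·v(2/3) for all v ∈ V.

Multiply both sides by a test function v and integrate from 0 to 2/3:
  ∫_0^2/3 −u''(x) v(x) dx = ∫_0^2/3 f(x) v(x) dx.
Integrate the LHS by parts once:
  ∫_0^2/3 −u'' v dx = −[u'(x) v(x)]_0^2/3 + ∫_0^2/3 u'(x) v'(x) dx.
Thus ∫_0^2/3 u'(x) v'(x) dx = ∫_0^2/3 f(x) v(x) dx + [u'(x) v(x)]_0^2/3.
Choose V so that boundary terms are either known or forced to vanish.
u has inhomogeneous Neumann u'(0) = 0, u'(2/3) = 2. [u' v]_0^2/3 = (2)·v(2/3) − (0)·v(0) = 2·v(2/3). Take V = H^1(0, 2/3); boundary term becomes part of RHS.
Weak formulation: find u (satisfying any essential BC) such that ∫_0^2/3 u'(x) v'(x) dx = ∫_0^2/3 f v dx + 2·v(2/3) for all v ∈ V (Neumann data are natural BCs: they enter the RHS as boundary terms).
Substituting f(x) = 2*cos(9*π*x/2) - 3, the right-hand side is ∫_0^2/3 (2*cos(9*π*x/2) - 3) v dx + 2·v(2/3).
Compatibility check (pure Neumann): taking v ≡ 1 ∈ V gives 0 = ∫_0^2/3 f dx + (2) − (0), i.e. ∫_0^2/3 f dx must equal u'(0) − u'(2/3) = -2. Indeed ∫_0^2/3 (2*cos(9*π*x/2) - 3) dx = -2, so the data are compatible. The solution is then unique only up to an additive constant (fix it e.g. by requiring ∫_0^2/3 u dx = 0).


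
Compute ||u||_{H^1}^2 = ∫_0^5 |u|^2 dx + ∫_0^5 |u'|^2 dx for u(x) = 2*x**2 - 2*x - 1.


||u||_{H^1}^2 = 5375/3

The H^1 norm (squared) on an interval (0, L) is
  ||u||_{H^1}^2 = ∫_0^L u(x)^2 dx + ∫_0^L u'(x)^2 dx.
Compute u'(x) = 4*x - 2.
Then u(x)^2 = 4*x**4 - 8*x**3 + 4*x + 1 and u'(x)^2 = 16*x**2 - 16*x + 4.
Integrate each monomial from 0 to 5 using ∫_0^5 c·x^n dx = c·5^(n+1)/(n+1):
  ∫_0^5 u(x)^2 dx = ∫_0^5 (4*x^4 - 8*x^3 + 4*x + 1) dx. Term by term:
    ∫_0^5 4*x^4 dx = 2500;  ∫_0^5 -8*x^3 dx = -1250;  ∫_0^5 4*x dx = 50;
    ∫_0^5 1 dx = 5.
  Sum: 2500 − 1250 + 50 + 5 = 1305.
  ∫_0^5 u'(x)^2 dx = ∫_0^5 (16*x^2 - 16*x + 4) dx. Term by term:
    ∫_0^5 16*x^2 dx = 2000/3;  ∫_0^5 -16*x dx = -200;  ∫_0^5 4 dx = 20.
  Sum: 2000/3 − 200 + 20 = 1460/3.
Adding: ||u||_{H^1}^2 = 1305 + 1460/3 = 5375/3.


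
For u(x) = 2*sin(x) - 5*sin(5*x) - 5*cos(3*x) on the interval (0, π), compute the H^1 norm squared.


||u||_{H^1(0,π)}^2 = 454*π

u'(x) = 15*sin(3*x) + 2*cos(x) - 25*cos(5*x).
Expand u² and (u')² and integrate term by term on (0, π), using: for integers n ≥ 1, ∫_0^π sin²(nx) dx = ∫_0^π cos²(nx) dx = π/2; for n ≠ n', ∫_0^π sin(nx)sin(n'x) dx = ∫_0^π cos(nx)cos(n'x) dx = 0; and by product-to-sum, ∫_0^π sin(nx)cos(n'x) dx = ½∫_0^π [sin((n+n')x) + sin((n−n')x)] dx, which is 0 when n+n' is even and 2n/(n²−n'²) when n+n' is odd (it need not vanish on (0, π)).
  u² squared terms: (-5)²·∫cos(3x)² dx = 25·π/2 = 25*π/2;  (-5)²·∫sin(5x)² dx = 25·π/2 = 25*π/2;  (2)²·∫sin(x)² dx = 4·π/2 = 2*π.
  u² cross terms: 2·(-5)·(-5)·∫cos(3x)·sin(5x) dx = 50·(0) = 0;  2·(-5)·(2)·∫cos(3x)·sin(x) dx = -20·(0) = 0;  2·(-5)·(2)·∫sin(5x)·sin(x) dx = -20·(0) = 0.
  So ∫_0^π u² dx = 25*π/2 + 25*π/2 + 2*π + 0 + 0 + 0 = 27*π.
  (u')² squared terms: (-25)²·∫cos(5x)² dx = 625·π/2 = 625*π/2;  (2)²·∫cos(x)² dx = 4·π/2 = 2*π;  (15)²·∫sin(3x)² dx = 225·π/2 = 225*π/2.
  (u')² cross terms: 2·(-25)·(2)·∫cos(5x)·cos(x) dx = -100·(0) = 0;  2·(-25)·(15)·∫cos(5x)·sin(3x) dx = -750·(0) = 0;  2·(2)·(15)·∫cos(x)·sin(3x) dx = 60·(0) = 0.
  So ∫_0^π (u')² dx = 625*π/2 + 2*π + 225*π/2 + 0 + 0 + 0 = 427*π.
||u||_{H^1}^2 = (27*π) + (427*π) = 454*π.


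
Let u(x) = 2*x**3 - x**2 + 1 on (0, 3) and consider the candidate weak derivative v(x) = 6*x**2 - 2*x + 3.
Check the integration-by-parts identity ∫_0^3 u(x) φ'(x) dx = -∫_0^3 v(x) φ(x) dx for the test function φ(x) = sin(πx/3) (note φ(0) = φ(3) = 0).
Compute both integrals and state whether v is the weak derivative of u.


LHS = -144/π + 648/π^3, RHS = -162/π + 648/π^3. No, v is not the weak derivative of u.

u(x) = 2*x**3 - x**2 + 1, classical derivative u'(x) = 6*x**2 - 2*x.
φ(x) = sin(πx/3), so φ'(x) = π*cos(π*x/3)/3.
Note φ(0) = φ(3) = 0, so the boundary term u·φ vanishes.
LHS = ∫_0^3 u(x) φ'(x) dx = ∫_0^3 (2*π*x^3*cos(π*x/3)/3 - π*x^2*cos(π*x/3)/3 + π*cos(π*x/3)/3) dx. Term by term:
  ∫_0^3 π*cos(π*x/3)/3 dx = 0;  ∫_0^3 -π*x^2*cos(π*x/3)/3 dx = 18/π;  ∫_0^3 2*π*x^3*cos(π*x/3)/3 dx = -162/π + 648/π^3.
Sum: 0 + 18/π + -162/π + 648/π^3 = -144/π + 648/π^3.
So LHS = -144/π + 648/π^3.
∫_0^3 v(x) φ(x) dx = ∫_0^3 (6*x^2*sin(π*x/3) - 2*x*sin(π*x/3) + 3*sin(π*x/3)) dx. Term by term:
  ∫_0^3 3*sin(π*x/3) dx = 18/π;  ∫_0^3 -2*x*sin(π*x/3) dx = -18/π;  ∫_0^3 6*x^2*sin(π*x/3) dx = -648/π^3 + 162/π.
Sum: 18/π − 18/π + -648/π^3 + 162/π = -648/π^3 + 162/π.
So RHS = -∫_0^3 v(x) φ(x) dx = -162/π + 648/π^3.
LHS − RHS = 18/π ≠ 0, so the identity fails.
(For a valid weak derivative the identity must hold for EVERY test function, in particular this one. The failure shows v is NOT the weak derivative of u.)
Correct weak derivative would be u'(x) = 6*x**2 - 2*x.


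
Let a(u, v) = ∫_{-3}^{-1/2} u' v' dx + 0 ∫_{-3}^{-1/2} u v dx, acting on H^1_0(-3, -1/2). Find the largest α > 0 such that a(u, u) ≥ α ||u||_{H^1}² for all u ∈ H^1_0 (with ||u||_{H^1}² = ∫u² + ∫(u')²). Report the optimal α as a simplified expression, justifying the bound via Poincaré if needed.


α = 4*π^2/(25 + 4*π^2)

Coercivity of a(·,·) on H^1_0(-3, -1/2) means a(u, u) ≥ α ||u||_{H^1}² for every u ∈ H^1_0.
The interval has length L = 5/2, and Poincaré/coercivity depend only on L. Here a(u, u) = ∫(u')² + (0)·∫u².
Here c = 0, so a(u,u) = ∫(u')² alone. The condition a(u,u) ≥ α||u||_{H^1}² reads (1−α)∫(u')² ≥ (α−c)∫u². Any admissible α is ≤ 1 (rapidly oscillating u have ∫u²/∫(u')² → 0), and α = 1 would force 0 ≥ (1−c)∫u², impossible since c < 1; so 1−α > 0. By the sharp Poincaré inequality on H^1_0 of an interval of length L, ∫(u')² ≥ (π/L)²∫u² with equality for the first sine mode sin(π(x−x₀)/L) (x₀ the left endpoint), so the inequality holds for all u iff (1−α)(π/L)² ≥ α − c, i.e. α ≤ ((π/L)² + c)/((π/L)² + 1) = (1 + c(L/π)²)/(1 + (L/π)²). (Direct route, valid since c ≤ 0: Poincaré gives c∫u² ≥ c(L/π)²∫(u')², so a(u,u) ≥ (1 + c(L/π)²)∫(u')², while ||u||_{H^1}² ≤ (1 + (L/π)²)∫(u')²; dividing yields the same α.) With (π/L)² = 4*π^2/25 and c = 0, the largest admissible constant is α = ((π/L)² + c)/((π/L)² + 1).
Simplifying, α = 4*π^2/(25 + 4*π^2).


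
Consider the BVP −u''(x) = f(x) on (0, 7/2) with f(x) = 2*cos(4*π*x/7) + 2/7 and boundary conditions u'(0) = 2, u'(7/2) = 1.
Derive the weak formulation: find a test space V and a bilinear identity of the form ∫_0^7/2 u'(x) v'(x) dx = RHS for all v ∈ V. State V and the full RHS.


V = H^1(0, 7/2) (v unrestricted at boundary; u is determined up to an additive constant); weak form: ∫_0^7/2 u'v' dx = ∫_0^7/2 (2*cos(4*π*x/7) + 2/7) v dx + v(7/2) − 2·v(0) for all v ∈ V.

Multiply both sides by a test function v and integrate from 0 to 7/2:
  ∫_0^7/2 −u''(x) v(x) dx = ∫_0^7/2 f(x) v(x) dx.
Integrate the LHS by parts once:
  ∫_0^7/2 −u'' v dx = −[u'(x) v(x)]_0^7/2 + ∫_0^7/2 u'(x) v'(x) dx.
Thus ∫_0^7/2 u'(x) v'(x) dx = ∫_0^7/2 f(x) v(x) dx + [u'(x) v(x)]_0^7/2.
Choose V so that boundary terms are either known or forced to vanish.
u has inhomogeneous Neumann u'(0) = 2, u'(7/2) = 1. [u' v]_0^7/2 = (1)·v(7/2) − (2)·v(0) = v(7/2) − 2·v(0). Take V = H^1(0, 7/2); boundary term becomes part of RHS.
Weak formulation: find u (satisfying any essential BC) such that ∫_0^7/2 u'(x) v'(x) dx = ∫_0^7/2 f v dx + v(7/2) − 2·v(0) for all v ∈ V (Neumann data are natural BCs: they enter the RHS as boundary terms).
Substituting f(x) = 2*cos(4*π*x/7) + 2/7, the right-hand side is ∫_0^7/2 (2*cos(4*π*x/7) + 2/7) v dx + v(7/2) − 2·v(0).
Compatibility check (pure Neumann): taking v ≡ 1 ∈ V gives 0 = ∫_0^7/2 f dx + (1) − (2), i.e. ∫_0^7/2 f dx must equal u'(0) − u'(7/2) = 1. Indeed ∫_0^7/2 (2*cos(4*π*x/7) + 2/7) dx = 1, so the data are compatible. The solution is then unique only up to an additive constant (fix it e.g. by requiring ∫_0^7/2 u dx = 0).


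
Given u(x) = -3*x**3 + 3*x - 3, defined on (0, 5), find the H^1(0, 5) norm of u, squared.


||u||_{H^1}^2 = 1968735/14

The H^1 norm (squared) on an interval (0, L) is
  ||u||_{H^1}^2 = ∫_0^L u(x)^2 dx + ∫_0^L u'(x)^2 dx.
Compute u'(x) = 3 - 9*x**2.
Then u(x)^2 = 9*x**6 - 18*x**4 + 18*x**3 + 9*x**2 - 18*x + 9 and u'(x)^2 = 81*x**4 - 54*x**2 + 9.
Integrate each monomial from 0 to 5 using ∫_0^5 c·x^n dx = c·5^(n+1)/(n+1):
  ∫_0^5 u(x)^2 dx = ∫_0^5 (9*x^6 - 18*x^4 + 18*x^3 + 9*x^2 - 18*x + 9) dx. Term by term:
    ∫_0^5 9*x^6 dx = 703125/7;  ∫_0^5 -18*x^4 dx = -11250;  ∫_0^5 18*x^3 dx = 5625/2;
    ∫_0^5 9*x^2 dx = 375;  ∫_0^5 -18*x dx = -225;  ∫_0^5 9 dx = 45.
  Sum: 703125/7 − 11250 + 5625/2 + 375 − 225 + 45 = 1290855/14.
  ∫_0^5 u'(x)^2 dx = ∫_0^5 (81*x^4 - 54*x^2 + 9) dx. Term by term:
    ∫_0^5 81*x^4 dx = 50625;  ∫_0^5 -54*x^2 dx = -2250;  ∫_0^5 9 dx = 45.
  Sum: 50625 − 2250 + 45 = 48420.
Adding: ||u||_{H^1}^2 = 1290855/14 + 48420 = 1968735/14.


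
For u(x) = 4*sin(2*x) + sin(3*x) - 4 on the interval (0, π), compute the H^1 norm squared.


||u||_{H^1(0,π)}^2 = -16/3 + 61*π

u'(x) = 8*cos(2*x) + 3*cos(3*x).
Expand u² and (u')² and integrate term by term on (0, π), using: for integers n ≥ 1, ∫_0^π sin²(nx) dx = ∫_0^π cos²(nx) dx = π/2; for n ≠ n', ∫_0^π sin(nx)sin(n'x) dx = ∫_0^π cos(nx)cos(n'x) dx = 0; and by product-to-sum, ∫_0^π sin(nx)cos(n'x) dx = ½∫_0^π [sin((n+n')x) + sin((n−n')x)] dx, which is 0 when n+n' is even and 2n/(n²−n'²) when n+n' is odd (it need not vanish on (0, π)). For the constant mode: ∫_0^π 1 dx = π, ∫_0^π cos(nx) dx = 0, ∫_0^π sin(nx) dx = (1−(−1)^n)/n.
  u² squared terms: (-4)²·∫1 dx = 16·π = 16*π;  (4)²·∫sin(2x)² dx = 16·π/2 = 8*π;  (1)²·∫sin(3x)² dx = 1·π/2 = π/2.
  u² cross terms: 2·(-4)·(4)·∫1·sin(2x) dx = -32·(0) = 0;  2·(-4)·(1)·∫1·sin(3x) dx = -8·(2/3) = -16/3;  2·(4)·(1)·∫sin(2x)·sin(3x) dx = 8·(0) = 0.
  So ∫_0^π u² dx = 16*π + 8*π + π/2 + 0 − 16/3 + 0 = -16/3 + 49*π/2.
  (u')² squared terms: (3)²·∫cos(3x)² dx = 9·π/2 = 9*π/2;  (8)²·∫cos(2x)² dx = 64·π/2 = 32*π.
  (u')² cross terms: 2·(3)·(8)·∫cos(3x)·cos(2x) dx = 48·(0) = 0.
  So ∫_0^π (u')² dx = 9*π/2 + 32*π + 0 = 73*π/2.
||u||_{H^1}^2 = (-16/3 + 49*π/2) + (73*π/2) = -16/3 + 61*π.


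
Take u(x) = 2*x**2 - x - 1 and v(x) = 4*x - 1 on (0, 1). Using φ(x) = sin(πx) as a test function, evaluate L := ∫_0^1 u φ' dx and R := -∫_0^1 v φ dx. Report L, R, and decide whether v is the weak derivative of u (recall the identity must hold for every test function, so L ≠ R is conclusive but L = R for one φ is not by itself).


LHS = -2/π, RHS = -2/π. Yes, v = u' weakly.

u(x) = 2*x**2 - x - 1, classical derivative u'(x) = 4*x - 1.
φ(x) = sin(πx), so φ'(x) = π*cos(π*x).
Note φ(0) = φ(1) = 0, so the boundary term u·φ vanishes.
LHS = ∫_0^1 u(x) φ'(x) dx = ∫_0^1 (2*π*x^2*cos(π*x) - π*x*cos(π*x) - π*cos(π*x)) dx. Term by term:
  ∫_0^1 -π*cos(π*x) dx = 0;  ∫_0^1 -π*x*cos(π*x) dx = 2/π;  ∫_0^1 2*π*x^2*cos(π*x) dx = -4/π.
Sum: 0 + 2/π − 4/π = -2/π.
So LHS = -2/π.
∫_0^1 v(x) φ(x) dx = ∫_0^1 (4*x*sin(π*x) - sin(π*x)) dx. Term by term:
  ∫_0^1 -sin(π*x) dx = -2/π;  ∫_0^1 4*x*sin(π*x) dx = 4/π.
Sum: -2/π + 4/π = 2/π.
So RHS = -∫_0^1 v(x) φ(x) dx = -2/π.
LHS = RHS, so the identity holds for this test φ.
Moreover u is smooth here and v(x) = u'(x) = 4*x - 1 pointwise, so the identity holds for every test function. Hence v is the weak derivative of u.


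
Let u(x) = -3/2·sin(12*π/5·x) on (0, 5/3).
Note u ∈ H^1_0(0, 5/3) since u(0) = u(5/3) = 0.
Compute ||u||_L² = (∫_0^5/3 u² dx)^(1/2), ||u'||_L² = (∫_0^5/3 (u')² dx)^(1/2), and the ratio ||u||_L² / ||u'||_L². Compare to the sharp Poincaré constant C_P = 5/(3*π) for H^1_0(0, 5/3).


||u||_L² / ||u'||_L² = 5/(12*π) < C_P = 5/(3*π).

u(x) = -3/2·sin(12*π/5·x), so u'(x) = -18*π*cos(12*π*x/5)/5.
Writing u(x) = A·sin(kπx/L) with A = -3/2 and k = 4, use ∫_0^L sin²(kπx/L) dx = L/2 and ∫_0^L cos²(kπx/L) dx = L/2.
u² = 9/4·sin²(12*π/5·x) and (u')² = 324*π^2/25·cos²(12*π/5·x), and each of sin², cos² integrates to L/2 = 5/6 over (0, 5/3).
∫_0^5/3 u² dx = 15/8, so ||u||_L² = sqrt(30)/4.
∫_0^5/3 (u')² dx = 54*π^2/5, so ||u'||_L² = 3*sqrt(30)*π/5.
Ratio ||u||_L² / ||u'||_L² = 5/(12*π).
Sharp Poincaré constant on H^1_0(0, 5/3) is C_P = L/π = 5/(3*π), achieved by sin(3*π/5·x).
This is the k = 4 harmonic; the ratio L/(kπ) is strictly less than C_P = L/π, consistent with the sharp inequality ||u||_L² ≤ C_P ||u'||_L².


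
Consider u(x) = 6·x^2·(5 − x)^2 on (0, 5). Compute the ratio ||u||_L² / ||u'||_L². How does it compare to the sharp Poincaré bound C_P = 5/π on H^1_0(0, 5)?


||u||_L² / ||u'||_L² = 5*sqrt(3)/6 < C_P = 5/π.

u(x) = 6·x^2·(5 − x)^2, so u'(x) = 12*x*(x - 5)*(2*x - 5).
u(x) = 6·x^2·(5 − x)^2 vanishes at x = 0 and x = 5, so u ∈ H^1_0(0, 5). Differentiate via the product rule and integrate the resulting polynomials term by term.
  ∫_0^5 u² dx = ∫_0^5 (36*x^8 - 720*x^7 + 5400*x^6 - 18000*x^5 + 22500*x^4) dx. Term by term:
    ∫_0^5 36*x^8 dx = 7812500;  ∫_0^5 -720*x^7 dx = -35156250;  ∫_0^5 5400*x^6 dx = 421875000/7;
    ∫_0^5 -18000*x^5 dx = -46875000;  ∫_0^5 22500*x^4 dx = 14062500.
  Sum: 7812500 − 35156250 + 421875000/7 − 46875000 + 14062500 = 781250/7.
  ∫_0^5 (u')² dx = ∫_0^5 (576*x^6 - 8640*x^5 + 46800*x^4 - 108000*x^3 + 90000*x^2) dx. Term by term:
    ∫_0^5 576*x^6 dx = 45000000/7;  ∫_0^5 -8640*x^5 dx = -22500000;  ∫_0^5 46800*x^4 dx = 29250000;
    ∫_0^5 -108000*x^3 dx = -16875000;  ∫_0^5 90000*x^2 dx = 3750000.
  Sum: 45000000/7 − 22500000 + 29250000 − 16875000 + 3750000 = 375000/7.
∫_0^5 u² dx = 781250/7, so ||u||_L² = 625*sqrt(14)/7.
∫_0^5 (u')² dx = 375000/7, so ||u'||_L² = 250*sqrt(42)/7.
Ratio ||u||_L² / ||u'||_L² = 5*sqrt(3)/6.
Sharp Poincaré constant on H^1_0(0, 5) is C_P = L/π = 5/π, achieved by sin(π/5·x).
A polynomial bump cannot attain the sharp Poincaré constant (only the first sine eigenfunction does), so the ratio is strictly less than C_P, consistent with ||u||_L² ≤ C_P ||u'||_L².


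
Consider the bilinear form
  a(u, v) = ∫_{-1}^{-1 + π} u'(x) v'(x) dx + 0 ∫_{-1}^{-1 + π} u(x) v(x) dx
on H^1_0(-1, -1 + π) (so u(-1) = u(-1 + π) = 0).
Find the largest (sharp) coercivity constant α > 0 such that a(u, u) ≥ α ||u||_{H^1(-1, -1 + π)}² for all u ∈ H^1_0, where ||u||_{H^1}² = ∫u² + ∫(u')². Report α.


α = 1/2

Coercivity of a(·,·) on H^1_0(-1, -1 + π) means a(u, u) ≥ α ||u||_{H^1}² for every u ∈ H^1_0.
The interval has length L = π, and Poincaré/coercivity depend only on L. Here a(u, u) = ∫(u')² + (0)·∫u².
Here c = 0, so a(u,u) = ∫(u')² alone. The condition a(u,u) ≥ α||u||_{H^1}² reads (1−α)∫(u')² ≥ (α−c)∫u². Any admissible α is ≤ 1 (rapidly oscillating u have ∫u²/∫(u')² → 0), and α = 1 would force 0 ≥ (1−c)∫u², impossible since c < 1; so 1−α > 0. By the sharp Poincaré inequality on H^1_0 of an interval of length L, ∫(u')² ≥ (π/L)²∫u² with equality for the first sine mode sin(π(x−x₀)/L) (x₀ the left endpoint), so the inequality holds for all u iff (1−α)(π/L)² ≥ α − c, i.e. α ≤ ((π/L)² + c)/((π/L)² + 1) = (1 + c(L/π)²)/(1 + (L/π)²). (Direct route, valid since c ≤ 0: Poincaré gives c∫u² ≥ c(L/π)²∫(u')², so a(u,u) ≥ (1 + c(L/π)²)∫(u')², while ||u||_{H^1}² ≤ (1 + (L/π)²)∫(u')²; dividing yields the same α.) With (π/L)² = 1 and c = 0, the largest admissible constant is α = ((π/L)² + c)/((π/L)² + 1).
Simplifying, α = 1/2.


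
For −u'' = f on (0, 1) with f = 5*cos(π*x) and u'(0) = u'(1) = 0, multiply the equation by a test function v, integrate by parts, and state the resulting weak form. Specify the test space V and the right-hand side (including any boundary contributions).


V = H^1(0, 1) (no boundary constraint on v; u is determined up to an additive constant); weak form: ∫_0^1 u'v' dx = ∫_0^1 (5*cos(π*x)) v dx for all v ∈ V.

Multiply both sides by a test function v and integrate from 0 to 1:
  ∫_0^1 −u''(x) v(x) dx = ∫_0^1 f(x) v(x) dx.
Integrate the LHS by parts once:
  ∫_0^1 −u'' v dx = −[u'(x) v(x)]_0^1 + ∫_0^1 u'(x) v'(x) dx.
Thus ∫_0^1 u'(x) v'(x) dx = ∫_0^1 f(x) v(x) dx + [u'(x) v(x)]_0^1.
Choose V so that boundary terms are either known or forced to vanish.
u has homogeneous Neumann: u'(0) = u'(1) = 0. So [u' v]_0^1 = 0·v(1) − 0·v(0) = 0 for any v; take V = H^1(0, 1).
Weak formulation: find u (satisfying any essential BC) such that ∫_0^1 u'(x) v'(x) dx = ∫_0^1 f v dx for all v ∈ V (homogeneous Neumann, so boundary terms vanish).
Substituting f(x) = 5*cos(π*x), the right-hand side is ∫_0^1 (5*cos(π*x)) v dx.
Compatibility check (pure Neumann): taking v ≡ 1 ∈ V gives 0 = ∫_0^1 f dx + (0) − (0), i.e. ∫_0^1 f dx must equal u'(0) − u'(1) = 0. Indeed ∫_0^1 (5*cos(π*x)) dx = 0, so the data are compatible. The solution is then unique only up to an additive constant (fix it e.g. by requiring ∫_0^1 u dx = 0).


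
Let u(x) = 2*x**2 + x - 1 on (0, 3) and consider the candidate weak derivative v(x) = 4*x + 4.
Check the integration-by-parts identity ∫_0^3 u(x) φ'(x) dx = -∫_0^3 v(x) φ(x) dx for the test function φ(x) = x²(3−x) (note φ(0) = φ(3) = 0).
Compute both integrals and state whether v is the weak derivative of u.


LHS = -1107/20, RHS = -378/5. No, v is not the weak derivative of u.

u(x) = 2*x**2 + x - 1, classical derivative u'(x) = 4*x + 1.
φ(x) = x²(3−x), so φ'(x) = 3*x*(2 - x).
Note φ(0) = φ(3) = 0, so the boundary term u·φ vanishes.
LHS = ∫_0^3 u(x) φ'(x) dx = ∫_0^3 (-6*x^4 + 9*x^3 + 9*x^2 - 6*x) dx. Term by term:
  ∫_0^3 -6*x^4 dx = -1458/5;  ∫_0^3 9*x^3 dx = 729/4;  ∫_0^3 9*x^2 dx = 81;
  ∫_0^3 -6*x dx = -27.
Sum: -1458/5 + 729/4 + 81 − 27 = -1107/20.
So LHS = -1107/20.
∫_0^3 v(x) φ(x) dx = ∫_0^3 (-4*x^4 + 8*x^3 + 12*x^2) dx. Term by term:
  ∫_0^3 -4*x^4 dx = -972/5;  ∫_0^3 8*x^3 dx = 162;  ∫_0^3 12*x^2 dx = 108.
Sum: -972/5 + 162 + 108 = 378/5.
So RHS = -∫_0^3 v(x) φ(x) dx = -378/5.
LHS − RHS = 81/4 ≠ 0, so the identity fails.
(For a valid weak derivative the identity must hold for EVERY test function, in particular this one. The failure shows v is NOT the weak derivative of u.)
Correct weak derivative would be u'(x) = 4*x + 1.
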